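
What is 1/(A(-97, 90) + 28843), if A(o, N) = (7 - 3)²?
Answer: 1/28859 ≈ 3.4651e-5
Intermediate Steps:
A(o, N) = 16 (A(o, N) = 4² = 16)
1/(A(-97, 90) + 28843) = 1/(16 + 28843) = 1/28859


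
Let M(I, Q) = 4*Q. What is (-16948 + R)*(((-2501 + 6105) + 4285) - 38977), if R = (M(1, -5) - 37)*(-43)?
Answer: 450682736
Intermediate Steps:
R = 2451 (R = (4*(-5) - 37)*(-43) = (-20 - 37)*(-43) = -57*(-43) = 2451)
(-16948 + R)*(((-2501 + 6105) + 4285) - 38977) = (-16948 + 2451)*(((-2501 + 6105) + 4285) - 38977) = -14497*((3604 + 4285) - 38977) = -14497*(7889 - 38977) = -14497*(-31088) = 450682736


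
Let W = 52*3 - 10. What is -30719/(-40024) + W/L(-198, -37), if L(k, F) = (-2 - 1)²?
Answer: 6119975/360216 ≈ 16.990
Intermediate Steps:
L(k, F) = 9 (L(k, F) = (-3)² = 9)
W = 146 (W = 156 - 10 = 146)
-30719/(-40024) + W/L(-198, -37) = -30719/(-40024) + 146/9 = -30719*(-1/40024) + 146*(⅑) = 30719/40024 + 146/9 = 6119975/360216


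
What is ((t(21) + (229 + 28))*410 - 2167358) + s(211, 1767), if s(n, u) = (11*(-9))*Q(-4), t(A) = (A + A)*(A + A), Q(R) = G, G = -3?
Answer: -1338451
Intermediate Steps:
Q(R) = -3
t(A) = 4*A**2 (t(A) = (2*A)*(2*A) = 4*A**2)
s(n, u) = 297 (s(n, u) = (11*(-9))*(-3) = -99*(-3) = 297)
((t(21) + (229 + 28))*410 - 2167358) + s(211, 1767) = ((4*21**2 + (229 + 28))*410 - 2167358) + 297 = ((4*441 + 257)*410 - 2167358) + 297 = ((1764 + 257)*410 - 2167358) + 297 = (2021*410 - 2167358) + 297 = (828610 - 2167358) + 297 = -1338748 + 297 = -1338451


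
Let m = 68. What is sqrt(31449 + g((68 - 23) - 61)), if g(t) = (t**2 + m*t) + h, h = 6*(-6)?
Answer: sqrt(30581) ≈ 174.87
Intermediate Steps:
h = -36
g(t) = -36 + t**2 + 68*t (g(t) = (t**2 + 68*t) - 36 = -36 + t**2 + 68*t)
sqrt(31449 + g((68 - 23) - 61)) = sqrt(31449 + (-36 + ((68 - 23) - 61)**2 + 68*((68 - 23) - 61))) = sqrt(31449 + (-36 + (45 - 61)**2 + 68*(45 - 61))) = sqrt(31449 + (-36 + (-16)**2 + 68*(-16))) = sqrt(31449 + (-36 + 256 - 1088)) = sqrt(31449 - 868) = sqrt(30581)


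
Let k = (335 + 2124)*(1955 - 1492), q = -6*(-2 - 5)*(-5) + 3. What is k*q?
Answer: -235673019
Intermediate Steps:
q = -207 (q = -(-42)*(-5) + 3 = -6*35 + 3 = -210 + 3 = -207)
k = 1138517 (k = 2459*463 = 1138517)
k*q = 1138517*(-207) = -235673019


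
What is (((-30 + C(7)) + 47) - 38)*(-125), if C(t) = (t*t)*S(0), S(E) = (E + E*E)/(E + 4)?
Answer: 2625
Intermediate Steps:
S(E) = (E + E²)/(4 + E)
C(t) = 0 (C(t) = (t*t)*(0*(1 + 0)/(4 + 0)) = t²*(0*1/4) = t²*(0*(¼)*1) = t²*0 = 0)
(((-30 + C(7)) + 47) - 38)*(-125) = (((-30 + 0) + 47) - 38)*(-125) = ((-30 + 47) - 38)*(-125) = (17 - 38)*(-125) = -21*(-125) = 2625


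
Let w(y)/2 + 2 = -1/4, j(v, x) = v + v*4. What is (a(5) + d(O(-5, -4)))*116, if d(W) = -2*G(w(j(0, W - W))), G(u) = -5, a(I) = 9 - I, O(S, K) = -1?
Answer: 1624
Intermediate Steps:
j(v, x) = 5*v (j(v, x) = v + 4*v = 5*v)
w(y) = -9/2 (w(y) = -4 + 2*(-1/4) = -4 + 2*(-1*¼) = -4 + 2*(-¼) = -4 - ½ = -9/2)
d(W) = 10 (d(W) = -2*(-5) = 10)
(a(5) + d(O(-5, -4)))*116 = ((9 - 1*5) + 10)*116 = ((9 - 5) + 10)*116 = (4 + 10)*116 = 14*116 = 1624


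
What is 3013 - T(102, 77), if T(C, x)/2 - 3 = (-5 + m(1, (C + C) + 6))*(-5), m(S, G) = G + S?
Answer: 5067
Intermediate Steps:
T(C, x) = -14 - 20*C (T(C, x) = 6 + 2*((-5 + (((C + C) + 6) + 1))*(-5)) = 6 + 2*((-5 + ((2*C + 6) + 1))*(-5)) = 6 + 2*((-5 + ((6 + 2*C) + 1))*(-5)) = 6 + 2*((-5 + (7 + 2*C))*(-5)) = 6 + 2*((2 + 2*C)*(-5)) = 6 + 2*(-10 - 10*C) = 6 + (-20 - 20*C) = -14 - 20*C)
3013 - T(102, 77) = 3013 - (-14 - 20*102) = 3013 - (-14 - 2040) = 3013 - 1*(-2054) = 3013 + 2054 = 5067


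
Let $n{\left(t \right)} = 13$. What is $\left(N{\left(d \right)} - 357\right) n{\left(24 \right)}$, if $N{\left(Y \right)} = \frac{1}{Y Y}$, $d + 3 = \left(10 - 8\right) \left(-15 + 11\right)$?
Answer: $- \frac{561548}{121} \approx -4640.9$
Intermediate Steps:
$d = -11$ ($d = -3 + \left(10 - 8\right) \left(-15 + 11\right) = -3 + 2 \left(-4\right) = -3 - 8 = -11$)
$N{\left(Y \right)} = \frac{1}{Y^{2}}$
$\left(N{\left(d \right)} - 357\right) n{\left(24 \right)} = \left(\frac{1}{121} - 357\right) 13 = \left(- \frac{43196}{121}\right) 13 = - \frac{561548}{121}$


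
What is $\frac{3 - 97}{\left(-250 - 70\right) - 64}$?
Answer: $\frac{47}{192} \approx 0.24479$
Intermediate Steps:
$\frac{3 - 97}{\left(-250 - 70\right) - 64} = - \frac{94}{-320 - 64} = - \frac{94}{-384} = \left(-94\right) \left(- \frac{1}{384}\right) = \frac{47}{192}$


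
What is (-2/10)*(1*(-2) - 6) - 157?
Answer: -777/5 ≈ -155.40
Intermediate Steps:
(-2/10)*(1*(-2) - 6) - 157 = (-2*1/10)*(-2 - 6) - 157 = -1/5*(-8) - 157 = 8/5 - 157 = -777/5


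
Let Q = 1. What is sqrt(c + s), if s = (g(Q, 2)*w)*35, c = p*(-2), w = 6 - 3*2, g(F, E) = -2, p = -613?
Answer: sqrt(1226) ≈ 35.014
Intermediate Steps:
w = 0 (w = 6 - 6 = 0)
c = 1226 (c = -613*(-2) = 1226)
s = 0 (s = -2*0*35 = 0*35 = 0)
sqrt(c + s) = sqrt(1226 + 0) = sqrt(1226)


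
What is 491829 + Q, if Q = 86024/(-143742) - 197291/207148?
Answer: 7322294556686495/14887933908 ≈ 4.9183e+5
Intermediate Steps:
Q = -23089351237/14887933908 (Q = 86024*(-1/143742) - 197291*1/207148 = -43012/71871 - 197291/207148 = -23089351237/14887933908 ≈ -1.5509)
491829 + Q = 491829 - 23089351237/14887933908 = 7322294556686495/14887933908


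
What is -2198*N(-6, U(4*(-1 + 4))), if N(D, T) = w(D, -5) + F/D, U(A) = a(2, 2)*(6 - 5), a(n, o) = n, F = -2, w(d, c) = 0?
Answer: -2198/3 ≈ -732.67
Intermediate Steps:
U(A) = 2 (U(A) = 2*(6 - 5) = 2*1 = 2)
N(D, T) = -2/D (N(D, T) = 0 - 2/D = -2/D)
-2198*N(-6, U(4*(-1 + 4))) = -(-4396)/(-6) = -(-4396)*(-1)/6 = -2198*⅓ = -2198/3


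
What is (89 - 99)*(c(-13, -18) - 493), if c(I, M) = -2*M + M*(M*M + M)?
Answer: 59650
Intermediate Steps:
c(I, M) = -2*M + M*(M + M**2) (c(I, M) = -2*M + M*(M**2 + M) = -2*M + M*(M + M**2))
(89 - 99)*(c(-13, -18) - 493) = (89 - 99)*(-18*(-2 - 18 + (-18)**2) - 493) = -10*(-18*(-2 - 18 + 324) - 493) = -10*(-18*304 - 493) = -10*(-5472 - 493) = -10*(-5965) = 59650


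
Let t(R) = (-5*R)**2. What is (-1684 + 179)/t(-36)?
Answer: -301/6480 ≈ -0.046451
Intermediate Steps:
t(R) = 25*R**2
(-1684 + 179)/t(-36) = (-1684 + 179)/((25*(-36)**2)) = -1505/(25*1296) = -1505/32400 = -1505*1/32400 = -301/6480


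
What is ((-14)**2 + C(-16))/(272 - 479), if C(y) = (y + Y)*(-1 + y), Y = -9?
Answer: -3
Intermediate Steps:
C(y) = (-1 + y)*(-9 + y) (C(y) = (y - 9)*(-1 + y) = (-9 + y)*(-1 + y) = (-1 + y)*(-9 + y))
((-14)**2 + C(-16))/(272 - 479) = ((-14)**2 + (9 + (-16)**2 - 10*(-16)))/(272 - 479) = (196 + (9 + 256 + 160))/(-207) = (196 + 425)*(-1/207) = 621*(-1/207) = -3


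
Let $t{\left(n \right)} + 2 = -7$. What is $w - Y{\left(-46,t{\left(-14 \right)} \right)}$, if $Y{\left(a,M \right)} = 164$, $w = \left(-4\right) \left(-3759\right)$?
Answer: $14872$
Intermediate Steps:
$t{\left(n \right)} = -9$ ($t{\left(n \right)} = -2 - 7 = -9$)
$w = 15036$
$w - Y{\left(-46,t{\left(-14 \right)} \right)} = 15036 - 164 = 14872$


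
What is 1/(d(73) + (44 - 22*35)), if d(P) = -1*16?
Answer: -1/742 ≈ -0.0013477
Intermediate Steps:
d(P) = -16
1/(d(73) + (44 - 22*35)) = 1/(-16 + (44 - 22*35)) = 1/(-16 + (44 - 770)) = 1/(-16 - 726) = 1/(-742) = -1/742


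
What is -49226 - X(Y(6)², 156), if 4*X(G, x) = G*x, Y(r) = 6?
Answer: -50630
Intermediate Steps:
X(G, x) = G*x/4 (X(G, x) = (G*x)/4 = G*x/4)
-49226 - X(Y(6)², 156) = -49226 - 6²*156/4 = -49226 - 36*156/4 = -49226 - 1*1404 = -49226 - 1404 = -50630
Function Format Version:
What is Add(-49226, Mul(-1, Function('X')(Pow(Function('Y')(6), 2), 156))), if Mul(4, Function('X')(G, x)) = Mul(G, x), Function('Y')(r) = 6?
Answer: -50630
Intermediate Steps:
Function('X')(G, x) = Mul(Rational(1, 4), G, x) (Function('X')(G, x) = Mul(Rational(1, 4), Mul(G, x)) = Mul(Rational(1, 4), G, x))
Add(-49226, Mul(-1, Function('X')(Pow(Function('Y')(6), 2), 156))) = Add(-49226, Mul(-1, Mul(Rational(1, 4), Pow(6, 2), 156))) = Add(-49226, Mul(-1, Mul(Rational(1, 4), 36, 156))) = Add(-49226, Mul(-1, 1404)) = Add(-49226, -1404) = -50630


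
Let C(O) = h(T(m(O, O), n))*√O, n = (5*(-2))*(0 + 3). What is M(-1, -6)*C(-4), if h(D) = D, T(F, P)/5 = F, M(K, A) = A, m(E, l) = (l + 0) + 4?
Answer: 0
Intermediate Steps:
m(E, l) = 4 + l (m(E, l) = l + 4 = 4 + l)
n = -30 (n = -10*3 = -30)
T(F, P) = 5*F
C(O) = √O*(20 + 5*O) (C(O) = (5*(4 + O))*√O = (20 + 5*O)*√O = √O*(20 + 5*O))
M(-1, -6)*C(-4) = -30*√(-4)*(4 - 4) = -30*2*I*0 = -6*0 = 0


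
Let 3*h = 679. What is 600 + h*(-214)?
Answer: -143506/3 ≈ -47835.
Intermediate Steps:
h = 679/3 (h = (⅓)*679 = 679/3 ≈ 226.33)
600 + h*(-214) = 600 + (679/3)*(-214) = 600 - 145306/3 = -143506/3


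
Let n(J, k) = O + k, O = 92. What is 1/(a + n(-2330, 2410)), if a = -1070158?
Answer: -1/1067656 ≈ -9.3663e-7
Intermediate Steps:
n(J, k) = 92 + k
1/(a + n(-2330, 2410)) = 1/(-1070158 + (92 + 2410)) = 1/(-1070158 + 2502) = 1/(-1067656) = -1/1067656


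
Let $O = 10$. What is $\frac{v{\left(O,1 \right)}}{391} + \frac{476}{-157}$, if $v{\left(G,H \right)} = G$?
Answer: $- \frac{184546}{61387} \approx -3.0063$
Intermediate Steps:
$\frac{v{\left(O,1 \right)}}{391} + \frac{476}{-157} = \frac{10}{391} + \frac{476}{-157} = 10 \cdot \frac{1}{391} + 476 \left(- \frac{1}{157}\right) = \frac{10}{391} - \frac{476}{157} = - \frac{184546}{61387}$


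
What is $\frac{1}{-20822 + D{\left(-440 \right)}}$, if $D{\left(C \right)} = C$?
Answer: $- \frac{1}{21262} \approx -4.7032 \cdot 10^{-5}$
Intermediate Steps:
$\frac{1}{-20822 + D{\left(-440 \right)}} = \frac{1}{-20822 - 440} = \frac{1}{-21262} = - \frac{1}{21262}$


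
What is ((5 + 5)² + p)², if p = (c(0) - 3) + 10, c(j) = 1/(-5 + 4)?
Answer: 11236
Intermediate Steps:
c(j) = -1 (c(j) = 1/(-1) = -1)
p = 6 (p = (-1 - 3) + 10 = -4 + 10 = 6)
((5 + 5)² + p)² = ((5 + 5)² + 6)² = (10² + 6)² = (100 + 6)² = 106² = 11236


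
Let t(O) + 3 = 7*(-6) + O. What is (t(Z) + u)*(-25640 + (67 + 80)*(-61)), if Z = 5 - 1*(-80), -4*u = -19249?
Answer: -671687263/4 ≈ -1.6792e+8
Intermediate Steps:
u = 19249/4 (u = -¼*(-19249) = 19249/4 ≈ 4812.3)
Z = 85 (Z = 5 + 80 = 85)
t(O) = -45 + O (t(O) = -3 + (7*(-6) + O) = -3 + (-42 + O) = -45 + O)
(t(Z) + u)*(-25640 + (67 + 80)*(-61)) = ((-45 + 85) + 19249/4)*(-25640 + (67 + 80)*(-61)) = (40 + 19249/4)*(-25640 + 147*(-61)) = 19409*(-25640 - 8967)/4 = (19409/4)*(-34607) = -671687263/4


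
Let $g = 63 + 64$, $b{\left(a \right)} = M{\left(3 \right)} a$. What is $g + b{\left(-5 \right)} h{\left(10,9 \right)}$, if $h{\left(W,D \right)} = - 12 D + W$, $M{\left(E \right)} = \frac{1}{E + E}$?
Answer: $\frac{626}{3} \approx 208.67$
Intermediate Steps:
$M{\left(E \right)} = \frac{1}{2 E}$
$b{\left(a \right)} = \frac{a}{6}$ ($b{\left(a \right)} = \frac{1}{2 \cdot 3} a = \frac{1}{2} \cdot \frac{1}{3} a = \frac{a}{6}$)
$h{\left(W,D \right)} = W - 12 D$
$g = 127$
$g + b{\left(-5 \right)} h{\left(10,9 \right)} = 127 + \frac{1}{6} \left(-5\right) \left(10 - 108\right) = 127 - \frac{5 \left(10 - 108\right)}{6} = 127 - - \frac{245}{3} = 127 + \frac{245}{3} = \frac{626}{3}$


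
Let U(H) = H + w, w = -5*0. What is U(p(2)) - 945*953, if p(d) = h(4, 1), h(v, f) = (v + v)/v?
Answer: -900583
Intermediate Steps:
h(v, f) = 2 (h(v, f) = (2*v)/v = 2)
p(d) = 2
w = 0
U(H) = H (U(H) = H + 0 = H)
U(p(2)) - 945*953 = 2 - 945*953 = 2 - 900585 = -900583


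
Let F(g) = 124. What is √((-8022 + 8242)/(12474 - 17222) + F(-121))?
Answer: √174646871/1187 ≈ 11.133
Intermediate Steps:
√((-8022 + 8242)/(12474 - 17222) + F(-121)) = √((-8022 + 8242)/(12474 - 17222) + 124) = √(220/(-4748) + 124) = √(220*(-1/4748) + 124) = √(-55/1187 + 124) = √(147133/1187) = √174646871/1187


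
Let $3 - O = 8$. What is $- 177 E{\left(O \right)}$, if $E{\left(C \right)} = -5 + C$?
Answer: $1770$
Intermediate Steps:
$O = -5$ ($O = 3 - 8 = -5$)
$- 177 E{\left(O \right)} = - 177 \left(-5 - 5\right) = \left(-177\right) \left(-10\right) = 1770$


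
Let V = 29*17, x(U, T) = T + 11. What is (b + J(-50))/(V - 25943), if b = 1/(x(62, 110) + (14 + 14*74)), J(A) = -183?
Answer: 107146/14900975 ≈ 0.0071905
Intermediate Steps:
x(U, T) = 11 + T
V = 493
b = 1/1171 (b = 1/((11 + 110) + (14 + 14*74)) = 1/(121 + (14 + 1036)) = 1/(121 + 1050) = 1/1171 ≈ 0.00085397)
(b + J(-50))/(V - 25943) = (1/1171 - 183)/(493 - 25943) = -214292/1171/(-25450) = -214292/1171*(-1/25450) = 107146/14900975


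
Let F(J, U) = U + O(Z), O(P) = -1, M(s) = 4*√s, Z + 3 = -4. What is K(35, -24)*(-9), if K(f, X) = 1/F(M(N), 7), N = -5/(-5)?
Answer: -3/2 ≈ -1.5000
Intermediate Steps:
Z = -7 (Z = -3 - 4 = -7)
N = 1 (N = -5*(-⅕) = 1)
F(J, U) = -1 + U (F(J, U) = U - 1 = -1 + U)
K(f, X) = ⅙ (K(f, X) = 1/(-1 + 7) = 1/6 = ⅙)
K(35, -24)*(-9) = (⅙)*(-9) = -3/2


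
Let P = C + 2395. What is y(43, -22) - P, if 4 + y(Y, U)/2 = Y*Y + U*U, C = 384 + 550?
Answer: 1329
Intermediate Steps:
C = 934
y(Y, U) = -8 + 2*U**2 + 2*Y**2 (y(Y, U) = -8 + 2*(Y*Y + U*U) = -8 + 2*(Y**2 + U**2) = -8 + 2*(U**2 + Y**2) = -8 + (2*U**2 + 2*Y**2) = -8 + 2*U**2 + 2*Y**2)
P = 3329 (P = 934 + 2395 = 3329)
y(43, -22) - P = (-8 + 2*(-22)**2 + 2*43**2) - 1*3329 = (-8 + 2*484 + 2*1849) - 3329 = (-8 + 968 + 3698) - 3329 = 4658 - 3329 = 1329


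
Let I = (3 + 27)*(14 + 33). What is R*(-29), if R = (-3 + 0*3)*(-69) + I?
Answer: -46893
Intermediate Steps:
I = 1410 (I = 30*47 = 1410)
R = 1617 (R = (-3 + 0*3)*(-69) + 1410 = (-3 + 0)*(-69) + 1410 = -3*(-69) + 1410 = 207 + 1410 = 1617)
R*(-29) = 1617*(-29) = -46893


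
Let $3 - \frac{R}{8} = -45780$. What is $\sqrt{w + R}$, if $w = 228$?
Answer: $2 \sqrt{91623} \approx 605.39$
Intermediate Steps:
$R = 366264$ ($R = 24 - -366240 = 24 + 366240 = 366264$)
$\sqrt{w + R} = \sqrt{228 + 366264} = \sqrt{366492} = 2 \sqrt{91623}$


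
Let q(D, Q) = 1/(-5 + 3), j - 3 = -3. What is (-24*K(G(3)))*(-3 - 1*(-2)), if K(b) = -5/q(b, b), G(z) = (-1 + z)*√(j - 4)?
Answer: 240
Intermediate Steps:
j = 0 (j = 3 - 3 = 0)
q(D, Q) = -½ (q(D, Q) = 1/(-2) = -½)
G(z) = 2*I*(-1 + z) (G(z) = (-1 + z)*√(0 - 4) = (-1 + z)*√(-4) = (-1 + z)*(2*I) = 2*I*(-1 + z))
K(b) = 10 (K(b) = -5/(-½) = -5*(-2) = 10)
(-24*K(G(3)))*(-3 - 1*(-2)) = (-24*10)*(-3 - 1*(-2)) = -240*(-3 + 2) = -240*(-1) = 240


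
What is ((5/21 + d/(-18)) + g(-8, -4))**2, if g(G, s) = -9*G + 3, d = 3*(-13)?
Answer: 10569001/1764 ≈ 5991.5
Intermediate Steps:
d = -39
g(G, s) = 3 - 9*G
((5/21 + d/(-18)) + g(-8, -4))**2 = ((5/21 - 39/(-18)) + (3 - 9*(-8)))**2 = ((5*(1/21) - 39*(-1/18)) + (3 + 72))**2 = ((5/21 + 13/6) + 75)**2 = (101/42 + 75)**2 = (3251/42)**2 = 10569001/1764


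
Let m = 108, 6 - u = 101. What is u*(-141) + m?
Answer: 13503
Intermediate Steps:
u = -95 (u = 6 - 1*101 = 6 - 101 = -95)
u*(-141) + m = -95*(-141) + 108 = 13395 + 108 = 13503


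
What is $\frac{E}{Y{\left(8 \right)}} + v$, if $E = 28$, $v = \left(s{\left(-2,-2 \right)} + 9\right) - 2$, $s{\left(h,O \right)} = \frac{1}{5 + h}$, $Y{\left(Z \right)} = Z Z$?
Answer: $\frac{373}{48} \approx 7.7708$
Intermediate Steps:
$Y{\left(Z \right)} = Z^{2}$
$v = \frac{22}{3}$ ($v = \left(\frac{1}{5 - 2} + 9\right) - 2 = \left(\frac{1}{3} + 9\right) - 2 = \frac{28}{3} - 2 = \frac{22}{3} \approx 7.3333$)
$\frac{E}{Y{\left(8 \right)}} + v = \frac{1}{8^{2}} \cdot 28 + \frac{22}{3} = \frac{1}{64} \cdot 28 + \frac{22}{3} = \frac{7}{16} + \frac{22}{3} = \frac{373}{48}$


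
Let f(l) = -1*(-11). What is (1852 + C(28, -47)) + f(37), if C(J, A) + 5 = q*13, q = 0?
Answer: 1858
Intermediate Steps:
C(J, A) = -5 (C(J, A) = -5 + 0*13 = -5 + 0 = -5)
f(l) = 11
(1852 + C(28, -47)) + f(37) = (1852 - 5) + 11 = 1847 + 11 = 1858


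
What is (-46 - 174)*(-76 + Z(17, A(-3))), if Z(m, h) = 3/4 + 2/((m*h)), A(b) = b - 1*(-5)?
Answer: 281215/17 ≈ 16542.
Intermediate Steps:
A(b) = 5 + b (A(b) = b + 5 = 5 + b)
Z(m, h) = ¾ + 2/(h*m) (Z(m, h) = 3*(¼) + 2/((h*m)) = ¾ + 2*(1/(h*m)) = ¾ + 2/(h*m))
(-46 - 174)*(-76 + Z(17, A(-3))) = (-46 - 174)*(-76 + (¾ + 2/((5 - 3)*17))) = -220*(-76 + (¾ + 2*(1/17)/2)) = -220*(-76 + (¾ + 2*(½)*(1/17))) = -220*(-76 + (¾ + 1/17)) = -220*(-76 + 55/68) = -220*(-5113/68) = 281215/17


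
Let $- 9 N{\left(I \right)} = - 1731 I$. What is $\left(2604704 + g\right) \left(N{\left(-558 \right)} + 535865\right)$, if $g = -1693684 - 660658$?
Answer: $107290882566$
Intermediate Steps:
$N{\left(I \right)} = \frac{577 I}{3}$ ($N{\left(I \right)} = - \frac{\left(-1731\right) I}{9} = \frac{577 I}{3}$)
$g = -2354342$
$\left(2604704 + g\right) \left(N{\left(-558 \right)} + 535865\right) = \left(2604704 - 2354342\right) \left(\frac{577}{3} \left(-558\right) + 535865\right) = 250362 \left(-107322 + 535865\right) = 250362 \cdot 428543 = 107290882566$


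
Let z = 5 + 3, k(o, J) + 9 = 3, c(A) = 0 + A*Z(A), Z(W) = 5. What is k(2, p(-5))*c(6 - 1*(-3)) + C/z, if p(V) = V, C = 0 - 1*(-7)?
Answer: -2153/8 ≈ -269.13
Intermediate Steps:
C = 7 (C = 0 + 7 = 7)
c(A) = 5*A (c(A) = 0 + A*5 = 0 + 5*A = 5*A)
k(o, J) = -6 (k(o, J) = -9 + 3 = -6)
z = 8
k(2, p(-5))*c(6 - 1*(-3)) + C/z = -30*(6 - 1*(-3)) + 7/8 = -30*(6 + 3) + 7*(⅛) = -30*9 + 7/8 = -6*45 + 7/8 = -270 + 7/8 = -2153/8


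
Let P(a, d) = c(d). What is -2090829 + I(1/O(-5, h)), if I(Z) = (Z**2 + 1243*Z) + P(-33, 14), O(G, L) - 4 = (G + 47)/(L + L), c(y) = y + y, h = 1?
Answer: -1306719549/625 ≈ -2.0908e+6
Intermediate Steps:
c(y) = 2*y
P(a, d) = 2*d
O(G, L) = 4 + (47 + G)/(2*L) (O(G, L) = 4 + (G + 47)/(L + L) = 4 + (47 + G)/((2*L)) = 4 + (47 + G)*(1/(2*L)) = 4 + (47 + G)/(2*L))
I(Z) = 28 + Z**2 + 1243*Z (I(Z) = (Z**2 + 1243*Z) + 2*14 = (Z**2 + 1243*Z) + 28 = 28 + Z**2 + 1243*Z)
-2090829 + I(1/O(-5, h)) = -2090829 + (28 + (1/((1/2)*(47 - 5 + 8*1)/1))**2 + 1243/(((1/2)*(47 - 5 + 8*1)/1))) = -2090829 + (28 + (1/((1/2)*1*(47 - 5 + 8)))**2 + 1243/(((1/2)*1*(47 - 5 + 8)))) = -2090829 + (28 + (1/((1/2)*1*50))**2 + 1243/(((1/2)*1*50))) = -2090829 + (28 + (1/25)**2 + 1243/25) = -2090829 + (28 + (1/25)**2 + 1243*(1/25)) = -2090829 + (28 + 1/625 + 1243/25) = -2090829 + 48576/625 = -1306719549/625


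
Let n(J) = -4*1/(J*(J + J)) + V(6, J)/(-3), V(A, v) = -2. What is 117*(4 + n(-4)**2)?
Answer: 32149/64 ≈ 502.33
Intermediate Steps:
n(J) = 2/3 - 2/J**2 (n(J) = -4*1/(J*(J + J)) - 2/(-3) = -4*1/(2*J**2) - 2*(-1/3) = -4*1/(2*J**2) + 2/3 = -2/J**2 + 2/3 = 2/3 - 2/J**2)
117*(4 + n(-4)**2) = 117*(4 + (2/3 - 2/(-4)**2)**2) = 117*(4 + (2/3 - 2*1/16)**2) = 117*(4 + (2/3 - 1/8)**2) = 117*(4 + (13/24)**2) = 117*(4 + 169/576) = 117*(2473/576) = 32149/64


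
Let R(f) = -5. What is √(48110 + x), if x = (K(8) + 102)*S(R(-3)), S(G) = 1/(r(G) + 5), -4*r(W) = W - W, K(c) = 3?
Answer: √48131 ≈ 219.39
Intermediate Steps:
r(W) = 0 (r(W) = -(W - W)/4 = -¼*0 = 0)
S(G) = ⅕ (S(G) = 1/(0 + 5) = 1/5 = ⅕)
x = 21 (x = (3 + 102)*(⅕) = 105*(⅕) = 21)
√(48110 + x) = √(48110 + 21) = √48131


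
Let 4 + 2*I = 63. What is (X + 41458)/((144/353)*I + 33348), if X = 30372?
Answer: 12677995/5888046 ≈ 2.1532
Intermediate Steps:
I = 59/2 (I = -2 + (½)*63 = -2 + 63/2 = 59/2 ≈ 29.500)
(X + 41458)/((144/353)*I + 33348) = (30372 + 41458)/((144/353)*(59/2) + 33348) = 71830/((144*(1/353))*(59/2) + 33348) = 71830/((144/353)*(59/2) + 33348) = 71830/(4248/353 + 33348) = 71830/(11776092/353) = 71830*(353/11776092) = 12677995/5888046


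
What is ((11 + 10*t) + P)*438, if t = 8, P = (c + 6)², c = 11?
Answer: 166440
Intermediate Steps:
P = 289 (P = (11 + 6)² = 17² = 289)
((11 + 10*t) + P)*438 = ((11 + 10*8) + 289)*438 = ((11 + 80) + 289)*438 = (91 + 289)*438 = 380*438 = 166440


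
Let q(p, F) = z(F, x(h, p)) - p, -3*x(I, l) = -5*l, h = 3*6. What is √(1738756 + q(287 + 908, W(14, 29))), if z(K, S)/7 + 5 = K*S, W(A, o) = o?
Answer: √19276509/3 ≈ 1463.5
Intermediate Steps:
h = 18
x(I, l) = 5*l/3 (x(I, l) = -(-5)*l/3 = 5*l/3)
z(K, S) = -35 + 7*K*S (z(K, S) = -35 + 7*(K*S) = -35 + 7*K*S)
q(p, F) = -35 - p + 35*F*p/3 (q(p, F) = (-35 + 7*F*(5*p/3)) - p = (-35 + 35*F*p/3) - p = -35 - p + 35*F*p/3)
√(1738756 + q(287 + 908, W(14, 29))) = √(1738756 + (-35 - (287 + 908) + (35/3)*29*(287 + 908))) = √(1738756 + (-35 - 1*1195 + (35/3)*29*1195)) = √(1738756 + (-35 - 1195 + 1212925/3)) = √(1738756 + 1209235/3) = √(6425503/3) = √19276509/3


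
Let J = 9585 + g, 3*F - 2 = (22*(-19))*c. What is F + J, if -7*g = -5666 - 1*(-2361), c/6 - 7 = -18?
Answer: 404330/21 ≈ 19254.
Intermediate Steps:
c = -66 (c = 42 + 6*(-18) = 42 - 108 = -66)
F = 27590/3 (F = ⅔ + ((22*(-19))*(-66))/3 = ⅔ + (-418*(-66))/3 = ⅔ + (⅓)*27588 = ⅔ + 9196 = 27590/3 ≈ 9196.7)
g = 3305/7 (g = -(-5666 - 1*(-2361))/7 = -(-5666 + 2361)/7 = -⅐*(-3305) = 3305/7 ≈ 472.14)
J = 70400/7 (J = 9585 + 3305/7 = 70400/7 ≈ 10057.)
F + J = 27590/3 + 70400/7 = 404330/21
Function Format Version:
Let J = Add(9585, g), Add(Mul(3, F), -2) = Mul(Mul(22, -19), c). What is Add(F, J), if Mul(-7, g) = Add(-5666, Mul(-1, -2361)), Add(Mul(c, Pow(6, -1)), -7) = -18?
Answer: Rational(404330, 21) ≈ 19254.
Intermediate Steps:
c = -66 (c = Add(42, Mul(6, -18)) = Add(42, -108) = -66)
F = Rational(27590, 3) (F = Add(Rational(2, 3), Mul(Rational(1, 3), Mul(Mul(22, -19), -66))) = Add(Rational(2, 3), Mul(Rational(1, 3), Mul(-418, -66))) = Add(Rational(2, 3), Mul(Rational(1, 3), 27588)) = Add(Rational(2, 3), 9196) = Rational(27590, 3) ≈ 9196.7)
g = Rational(3305, 7) (g = Mul(Rational(-1, 7), Add(-5666, Mul(-1, -2361))) = Mul(Rational(-1, 7), Add(-5666, 2361)) = Mul(Rational(-1, 7), -3305) = Rational(3305, 7) ≈ 472.14)
J = Rational(70400, 7) (J = Add(9585, Rational(3305, 7)) = Rational(70400, 7) ≈ 10057.)
Add(F, J) = Add(Rational(27590, 3), Rational(70400, 7)) = Rational(404330, 21)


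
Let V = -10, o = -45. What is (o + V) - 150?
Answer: -205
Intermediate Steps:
(o + V) - 150 = (-45 - 10) - 150 = -55 - 150 = -205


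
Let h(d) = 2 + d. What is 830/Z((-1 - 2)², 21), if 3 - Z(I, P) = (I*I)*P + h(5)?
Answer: -166/341 ≈ -0.48680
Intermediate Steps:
Z(I, P) = -4 - P*I² (Z(I, P) = 3 - ((I*I)*P + (2 + 5)) = 3 - (I²*P + 7) = 3 - (P*I² + 7) = 3 - (7 + P*I²) = 3 + (-7 - P*I²) = -4 - P*I²)
830/Z((-1 - 2)², 21) = 830/(-4 - 1*21*((-1 - 2)²)²) = 830/(-4 - 1*21*((-3)²)²) = 830/(-4 - 1*21*9²) = 830/(-4 - 1*21*81) = 830/(-4 - 1701) = 830/(-1705) = 830*(-1/1705) = -166/341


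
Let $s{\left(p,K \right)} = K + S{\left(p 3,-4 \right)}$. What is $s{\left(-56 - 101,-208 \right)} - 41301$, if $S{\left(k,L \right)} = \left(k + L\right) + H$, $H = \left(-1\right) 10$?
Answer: $-41994$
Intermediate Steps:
$H = -10$
$S{\left(k,L \right)} = -10 + L + k$ ($S{\left(k,L \right)} = \left(k + L\right) - 10 = \left(L + k\right) - 10 = -10 + L + k$)
$s{\left(p,K \right)} = -14 + K + 3 p$ ($s{\left(p,K \right)} = K - \left(14 - p 3\right) = K - \left(14 - 3 p\right) = K + \left(-14 + 3 p\right) = -14 + K + 3 p$)
$s{\left(-56 - 101,-208 \right)} - 41301 = \left(-14 - 208 + 3 \left(-56 - 101\right)\right) - 41301 = \left(-14 - 208 + 3 \left(-157\right)\right) - 41301 = \left(-14 - 208 - 471\right) - 41301 = -693 - 41301 = -41994$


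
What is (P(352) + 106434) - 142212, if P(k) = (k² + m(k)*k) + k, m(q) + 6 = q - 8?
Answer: 207454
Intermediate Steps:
m(q) = -14 + q (m(q) = -6 + (q - 8) = -6 + (-8 + q) = -14 + q)
P(k) = k + k² + k*(-14 + k) (P(k) = (k² + (-14 + k)*k) + k = (k² + k*(-14 + k)) + k = k + k² + k*(-14 + k))
(P(352) + 106434) - 142212 = (352*(-13 + 2*352) + 106434) - 142212 = (352*(-13 + 704) + 106434) - 142212 = (352*691 + 106434) - 142212 = (243232 + 106434) - 142212 = 349666 - 142212 = 207454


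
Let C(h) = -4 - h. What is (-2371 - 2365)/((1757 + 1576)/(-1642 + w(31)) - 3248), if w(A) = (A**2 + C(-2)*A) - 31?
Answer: 1221888/839095 ≈ 1.4562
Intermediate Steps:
w(A) = -31 + A**2 - 2*A (w(A) = (A**2 + (-4 - 1*(-2))*A) - 31 = (A**2 + (-4 + 2)*A) - 31 = (A**2 - 2*A) - 31 = -31 + A**2 - 2*A)
(-2371 - 2365)/((1757 + 1576)/(-1642 + w(31)) - 3248) = (-2371 - 2365)/((1757 + 1576)/(-1642 + (-31 + 31**2 - 2*31)) - 3248) = -4736/(3333/(-1642 + (-31 + 961 - 62)) - 3248) = -4736/(3333/(-1642 + 868) - 3248) = -4736/(3333/(-774) - 3248) = -4736/(3333*(-1/774) - 3248) = -4736/(-1111/258 - 3248) = -4736/(-839095/258) = -4736*(-258/839095) = 1221888/839095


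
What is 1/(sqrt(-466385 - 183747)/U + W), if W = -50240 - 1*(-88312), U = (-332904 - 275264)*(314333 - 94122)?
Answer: 170714672360797144872524672/6499449006120268899586759474917 + 468738492068*I*sqrt(3317)/6499449006120268899586759474917 ≈ 2.6266e-5 + 4.1536e-18*I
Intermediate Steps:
U = -133925283448 (U = -608168*220211 = -133925283448)
W = 38072 (W = -50240 + 88312 = 38072)
1/(sqrt(-466385 - 183747)/U + W) = 1/(sqrt(-466385 - 183747)/(-133925283448) + 38072) = 1/(sqrt(-650132)*(-1/133925283448) + 38072) = 1/((14*I*sqrt(3317))*(-1/133925283448) + 38072) = 1/(-7*I*sqrt(3317)/66962641724 + 38072) = 1/(38072 - 7*I*sqrt(3317)/66962641724)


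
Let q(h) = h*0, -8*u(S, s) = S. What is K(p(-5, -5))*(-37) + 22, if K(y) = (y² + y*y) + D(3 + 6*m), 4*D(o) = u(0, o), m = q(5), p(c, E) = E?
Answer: -1828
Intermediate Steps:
u(S, s) = -S/8
q(h) = 0
m = 0
D(o) = 0 (D(o) = (-⅛*0)/4 = (¼)*0 = 0)
K(y) = 2*y² (K(y) = (y² + y*y) + 0 = (y² + y²) + 0 = 2*y² + 0 = 2*y²)
K(p(-5, -5))*(-37) + 22 = (2*(-5)²)*(-37) + 22 = (2*25)*(-37) + 22 = 50*(-37) + 22 = -1850 + 22 = -1828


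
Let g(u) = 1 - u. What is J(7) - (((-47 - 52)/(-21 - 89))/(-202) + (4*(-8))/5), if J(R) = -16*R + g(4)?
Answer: -219363/2020 ≈ -108.60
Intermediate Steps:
J(R) = -3 - 16*R (J(R) = -16*R + (1 - 1*4) = -16*R + (1 - 4) = -16*R - 3 = -3 - 16*R)
J(7) - (((-47 - 52)/(-21 - 89))/(-202) + (4*(-8))/5) = (-3 - 16*7) - (((-47 - 52)/(-21 - 89))/(-202) + (4*(-8))/5) = (-3 - 112) - (-99/(-110)*(-1/202) - 32*⅕) = -115 - (-99*(-1/110)*(-1/202) - 32/5) = -115 - ((9/10)*(-1/202) - 32/5) = -115 - (-9/2020 - 32/5) = -115 - 1*(-12937/2020) = -115 + 12937/2020 = -219363/2020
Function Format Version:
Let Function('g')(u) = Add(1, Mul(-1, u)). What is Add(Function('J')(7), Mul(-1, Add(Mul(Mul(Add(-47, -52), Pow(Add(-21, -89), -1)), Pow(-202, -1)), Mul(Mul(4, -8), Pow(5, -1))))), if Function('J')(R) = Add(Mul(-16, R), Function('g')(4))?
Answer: Rational(-219363, 2020) ≈ -108.60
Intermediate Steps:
Function('J')(R) = Add(-3, Mul(-16, R)) (Function('J')(R) = Add(Mul(-16, R), Add(1, Mul(-1, 4))) = Add(Mul(-16, R), Add(1, -4)) = Add(Mul(-16, R), -3) = Add(-3, Mul(-16, R)))
Add(Function('J')(7), Mul(-1, Add(Mul(Mul(Add(-47, -52), Pow(Add(-21, -89), -1)), Pow(-202, -1)), Mul(Mul(4, -8), Pow(5, -1))))) = Add(Add(-3, Mul(-16, 7)), Mul(-1, Add(Mul(Mul(Add(-47, -52), Pow(Add(-21, -89), -1)), Pow(-202, -1)), Mul(Mul(4, -8), Pow(5, -1))))) = Add(Add(-3, -112), Mul(-1, Add(Mul(Mul(-99, Pow(-110, -1)), Rational(-1, 202)), Mul(-32, Rational(1, 5))))) = Add(-115, Mul(-1, Add(Mul(Mul(-99, Rational(-1, 110)), Rational(-1, 202)), Rational(-32, 5)))) = Add(-115, Mul(-1, Add(Mul(Rational(9, 10), Rational(-1, 202)), Rational(-32, 5)))) = Add(-115, Mul(-1, Add(Rational(-9, 2020), Rational(-32, 5)))) = Add(-115, Mul(-1, Rational(-12937, 2020))) = Add(-115, Rational(12937, 2020)) = Rational(-219363, 2020)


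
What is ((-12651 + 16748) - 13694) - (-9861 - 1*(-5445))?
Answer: -5181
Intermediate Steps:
((-12651 + 16748) - 13694) - (-9861 - 1*(-5445)) = (4097 - 13694) - (-9861 + 5445) = -9597 - 1*(-4416) = -9597 + 4416 = -5181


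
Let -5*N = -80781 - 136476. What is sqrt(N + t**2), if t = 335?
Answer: sqrt(3891910)/5 ≈ 394.56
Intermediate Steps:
N = 217257/5 (N = -(-80781 - 136476)/5 = -1/5*(-217257) = 217257/5 ≈ 43451.)
sqrt(N + t**2) = sqrt(217257/5 + 335**2) = sqrt(217257/5 + 112225) = sqrt(778382/5) = sqrt(3891910)/5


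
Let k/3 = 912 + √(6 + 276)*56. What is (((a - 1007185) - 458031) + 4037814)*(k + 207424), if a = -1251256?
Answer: 277693234720 + 221985456*√282 ≈ 2.8142e+11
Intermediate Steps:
k = 2736 + 168*√282 (k = 3*(912 + √(6 + 276)*56) = 3*(912 + √282*56) = 3*(912 + 56*√282) = 2736 + 168*√282 ≈ 5557.2)
(((a - 1007185) - 458031) + 4037814)*(k + 207424) = (((-1251256 - 1007185) - 458031) + 4037814)*((2736 + 168*√282) + 207424) = ((-2258441 - 458031) + 4037814)*(210160 + 168*√282) = (-2716472 + 4037814)*(210160 + 168*√282) = 1321342*(210160 + 168*√282) = 277693234720 + 221985456*√282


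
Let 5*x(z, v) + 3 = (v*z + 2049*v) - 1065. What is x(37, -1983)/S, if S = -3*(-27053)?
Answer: -1379202/135265 ≈ -10.196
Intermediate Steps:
x(z, v) = -1068/5 + 2049*v/5 + v*z/5 (x(z, v) = -3/5 + ((v*z + 2049*v) - 1065)/5 = -3/5 + ((2049*v + v*z) - 1065)/5 = -3/5 + (-1065 + 2049*v + v*z)/5 = -3/5 + (-213 + 2049*v/5 + v*z/5) = -1068/5 + 2049*v/5 + v*z/5)
S = 81159
x(37, -1983)/S = (-1068/5 + (2049/5)*(-1983) + (1/5)*(-1983)*37)/81159 = (-1068/5 - 4063167/5 - 73371/5)*(1/81159) = -4137606/5*1/81159 = -1379202/135265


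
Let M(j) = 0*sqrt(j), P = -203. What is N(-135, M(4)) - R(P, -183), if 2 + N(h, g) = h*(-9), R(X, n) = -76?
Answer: 1289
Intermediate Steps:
M(j) = 0
N(h, g) = -2 - 9*h (N(h, g) = -2 + h*(-9) = -2 - 9*h)
N(-135, M(4)) - R(P, -183) = (-2 - 9*(-135)) - 1*(-76) = (-2 + 1215) + 76 = 1213 + 76 = 1289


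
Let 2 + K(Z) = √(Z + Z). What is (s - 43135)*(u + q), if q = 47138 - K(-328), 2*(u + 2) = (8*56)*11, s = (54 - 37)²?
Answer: -2125247292 + 171384*I*√41 ≈ -2.1252e+9 + 1.0974e+6*I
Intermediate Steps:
s = 289 (s = 17² = 289)
K(Z) = -2 + √2*√Z (K(Z) = -2 + √(Z + Z) = -2 + √(2*Z) = -2 + √2*√Z)
u = 2462 (u = -2 + ((8*56)*11)/2 = -2 + (448*11)/2 = -2 + (½)*4928 = -2 + 2464 = 2462)
q = 47140 - 4*I*√41 (q = 47138 - (-2 + √2*√(-328)) = 47138 - (-2 + √2*(2*I*√82)) = 47138 - (-2 + 4*I*√41) = 47138 + (2 - 4*I*√41) = 47140 - 4*I*√41 ≈ 47140.0 - 25.612*I)
(s - 43135)*(u + q) = (289 - 43135)*(2462 + (47140 - 4*I*√41)) = -42846*(49602 - 4*I*√41) = -2125247292 + 171384*I*√41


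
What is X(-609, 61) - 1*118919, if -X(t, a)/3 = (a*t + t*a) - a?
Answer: 104158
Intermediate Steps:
X(t, a) = 3*a - 6*a*t (X(t, a) = -3*((a*t + t*a) - a) = -3*((a*t + a*t) - a) = -3*(2*a*t - a) = -3*(-a + 2*a*t) = 3*a - 6*a*t)
X(-609, 61) - 1*118919 = 3*61*(1 - 2*(-609)) - 1*118919 = 3*61*(1 + 1218) - 118919 = 3*61*1219 - 118919 = 223077 - 118919 = 104158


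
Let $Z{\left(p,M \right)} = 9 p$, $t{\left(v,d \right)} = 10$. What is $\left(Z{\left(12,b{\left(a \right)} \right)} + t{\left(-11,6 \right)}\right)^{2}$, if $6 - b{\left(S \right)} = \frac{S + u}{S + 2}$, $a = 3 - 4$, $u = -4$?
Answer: $13924$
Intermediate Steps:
$a = -1$ ($a = 3 - 4 = -1$)
$b{\left(S \right)} = 6 - \frac{-4 + S}{2 + S}$ ($b{\left(S \right)} = 6 - \frac{S - 4}{S + 2} = 6 - \frac{-4 + S}{2 + S}$)
$\left(Z{\left(12,b{\left(a \right)} \right)} + t{\left(-11,6 \right)}\right)^{2} = \left(9 \cdot 12 + 10\right)^{2} = \left(108 + 10\right)^{2} = 118^{2} = 13924$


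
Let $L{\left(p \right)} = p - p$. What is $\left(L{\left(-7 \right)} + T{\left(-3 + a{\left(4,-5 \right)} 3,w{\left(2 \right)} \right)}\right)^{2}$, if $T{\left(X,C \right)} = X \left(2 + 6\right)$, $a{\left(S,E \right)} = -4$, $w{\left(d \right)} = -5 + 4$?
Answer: $14400$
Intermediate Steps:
$w{\left(d \right)} = -1$
$T{\left(X,C \right)} = 8 X$ ($T{\left(X,C \right)} = X 8 = 8 X$)
$L{\left(p \right)} = 0$
$\left(L{\left(-7 \right)} + T{\left(-3 + a{\left(4,-5 \right)} 3,w{\left(2 \right)} \right)}\right)^{2} = \left(0 + 8 \left(-3 - 12\right)\right)^{2} = \left(0 + 8 \left(-15\right)\right)^{2} = \left(0 - 120\right)^{2} = \left(-120\right)^{2} = 14400$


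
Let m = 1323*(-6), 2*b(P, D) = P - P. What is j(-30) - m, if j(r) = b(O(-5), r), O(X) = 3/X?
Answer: 7938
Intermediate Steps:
b(P, D) = 0 (b(P, D) = (P - P)/2 = (1/2)*0 = 0)
j(r) = 0
m = -7938
j(-30) - m = 0 - 1*(-7938) = 0 + 7938 = 7938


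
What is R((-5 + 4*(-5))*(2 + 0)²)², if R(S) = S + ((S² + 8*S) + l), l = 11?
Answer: 83010321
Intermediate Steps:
R(S) = 11 + S² + 9*S (R(S) = S + ((S² + 8*S) + 11) = S + (11 + S² + 8*S) = 11 + S² + 9*S)
R((-5 + 4*(-5))*(2 + 0)²)² = (11 + ((-5 + 4*(-5))*(2 + 0)²)² + 9*((-5 + 4*(-5))*(2 + 0)²))² = (11 + ((-5 - 20)*2²)² + 9*((-5 - 20)*2²))² = (11 + (-25*4)² + 9*(-25*4))² = (11 + (-100)² + 9*(-100))² = (11 + 10000 - 900)² = 9111² = 83010321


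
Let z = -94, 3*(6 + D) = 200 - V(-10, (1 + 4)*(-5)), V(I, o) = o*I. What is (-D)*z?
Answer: -6392/3 ≈ -2130.7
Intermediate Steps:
V(I, o) = I*o
D = -68/3 (D = -6 + (200 - (-10)*(1 + 4)*(-5))/3 = -6 + (200 - (-10)*5*(-5))/3 = -6 + (200 - (-10)*(-25))/3 = -6 + (200 - 1*250)/3 = -6 + (200 - 250)/3 = -6 + (⅓)*(-50) = -6 - 50/3 = -68/3 ≈ -22.667)
(-D)*z = -1*(-68/3)*(-94) = (68/3)*(-94) = -6392/3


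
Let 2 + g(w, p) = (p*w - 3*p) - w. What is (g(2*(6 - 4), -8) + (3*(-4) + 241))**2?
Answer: 46225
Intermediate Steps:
g(w, p) = -2 - w - 3*p + p*w (g(w, p) = -2 + ((p*w - 3*p) - w) = -2 + ((-3*p + p*w) - w) = -2 + (-w - 3*p + p*w) = -2 - w - 3*p + p*w)
(g(2*(6 - 4), -8) + (3*(-4) + 241))**2 = ((-2 - 2*(6 - 4) - 3*(-8) - 16*(6 - 4)) + (3*(-4) + 241))**2 = ((-2 - 2*2 + 24 - 16*2) + (-12 + 241))**2 = ((-2 - 1*4 + 24 - 8*4) + 229)**2 = ((-2 - 4 + 24 - 32) + 229)**2 = (-14 + 229)**2 = 215**2 = 46225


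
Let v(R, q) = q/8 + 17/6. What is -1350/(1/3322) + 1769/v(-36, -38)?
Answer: -103169328/23 ≈ -4.4856e+6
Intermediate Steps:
v(R, q) = 17/6 + q/8 (v(R, q) = q*(1/8) + 17*(1/6) = q/8 + 17/6 = 17/6 + q/8)
-1350/(1/3322) + 1769/v(-36, -38) = -1350/(1/3322) + 1769/(17/6 + (1/8)*(-38)) = -1350/1/3322 + 1769/(17/6 - 19/4) = -1350*3322 + 1769/(-23/12) = -4484700 + 1769*(-12/23) = -4484700 - 21228/23 = -103169328/23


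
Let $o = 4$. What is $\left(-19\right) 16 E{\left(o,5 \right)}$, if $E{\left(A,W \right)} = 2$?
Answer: $-608$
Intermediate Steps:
$\left(-19\right) 16 E{\left(o,5 \right)} = \left(-19\right) 16 \cdot 2 = \left(-304\right) 2 = -608$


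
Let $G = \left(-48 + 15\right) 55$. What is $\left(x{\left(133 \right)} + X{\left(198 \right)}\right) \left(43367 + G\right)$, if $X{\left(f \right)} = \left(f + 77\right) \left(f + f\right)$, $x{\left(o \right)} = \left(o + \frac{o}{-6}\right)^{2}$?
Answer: $\frac{45318948500}{9} \approx 5.0354 \cdot 10^{9}$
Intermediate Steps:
$x{\left(o \right)} = \frac{25 o^{2}}{36}$ ($x{\left(o \right)} = \left(o + o \left(- \frac{1}{6}\right)\right)^{2} = \left(o - \frac{o}{6}\right)^{2} = \left(\frac{5 o}{6}\right)^{2} = \frac{25 o^{2}}{36}$)
$G = -1815$ ($G = \left(-33\right) 55 = -1815$)
$X{\left(f \right)} = 2 f \left(77 + f\right)$ ($X{\left(f \right)} = \left(77 + f\right) 2 f = 2 f \left(77 + f\right)$)
$\left(x{\left(133 \right)} + X{\left(198 \right)}\right) \left(43367 + G\right) = \left(\frac{25 \cdot 133^{2}}{36} + 2 \cdot 198 \left(77 + 198\right)\right) \left(43367 - 1815\right) = \left(\frac{25}{36} \cdot 17689 + 2 \cdot 198 \cdot 275\right) 41552 = \left(\frac{442225}{36} + 108900\right) 41552 = \frac{4362625}{36} \cdot 41552 = \frac{45318948500}{9}$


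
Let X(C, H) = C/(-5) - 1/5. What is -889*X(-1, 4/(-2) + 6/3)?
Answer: 0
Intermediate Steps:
X(C, H) = -⅕ - C/5 (X(C, H) = C*(-⅕) - 1*⅕ = -C/5 - ⅕ = -⅕ - C/5)
-889*X(-1, 4/(-2) + 6/3) = -889*(-⅕ - ⅕*(-1)) = -889*(-⅕ + ⅕) = -889*0 = 0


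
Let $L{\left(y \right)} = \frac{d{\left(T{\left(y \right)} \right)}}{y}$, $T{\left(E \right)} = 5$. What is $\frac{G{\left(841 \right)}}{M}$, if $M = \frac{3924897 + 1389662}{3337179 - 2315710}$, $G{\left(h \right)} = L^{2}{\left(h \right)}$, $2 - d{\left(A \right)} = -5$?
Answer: $\frac{50051981}{3758886604079} \approx 1.3316 \cdot 10^{-5}$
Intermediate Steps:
$d{\left(A \right)} = 7$ ($d{\left(A \right)} = 2 - -5 = 2 + 5 = 7$)
$L{\left(y \right)} = \frac{7}{y}$
$G{\left(h \right)} = \frac{49}{h^{2}}$ ($G{\left(h \right)} = \left(\frac{7}{h}\right)^{2} = \frac{49}{h^{2}}$)
$M = \frac{5314559}{1021469} \approx 5.2029$
$\frac{G{\left(841 \right)}}{M} = \frac{49 \cdot \frac{1}{707281}}{\frac{5314559}{1021469}} = 49 \cdot \frac{1}{707281} \cdot \frac{1021469}{5314559} = \frac{49}{707281} \cdot \frac{1021469}{5314559} = \frac{50051981}{3758886604079}$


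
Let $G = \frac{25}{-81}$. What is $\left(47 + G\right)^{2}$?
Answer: $\frac{14303524}{6561} \approx 2180.1$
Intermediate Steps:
$G = - \frac{25}{81}$ ($G = 25 \left(- \frac{1}{81}\right) = - \frac{25}{81} \approx -0.30864$)
$\left(47 + G\right)^{2} = \left(47 - \frac{25}{81}\right)^{2} = \left(\frac{3782}{81}\right)^{2} = \frac{14303524}{6561}$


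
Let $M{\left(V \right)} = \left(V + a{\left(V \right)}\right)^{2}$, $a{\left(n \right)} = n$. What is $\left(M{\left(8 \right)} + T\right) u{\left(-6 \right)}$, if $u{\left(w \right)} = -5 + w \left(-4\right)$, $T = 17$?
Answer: $5187$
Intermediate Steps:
$M{\left(V \right)} = 4 V^{2}$ ($M{\left(V \right)} = \left(V + V\right)^{2} = \left(2 V\right)^{2} = 4 V^{2}$)
$u{\left(w \right)} = -5 - 4 w$
$\left(M{\left(8 \right)} + T\right) u{\left(-6 \right)} = \left(4 \cdot 8^{2} + 17\right) \left(-5 - -24\right) = \left(4 \cdot 64 + 17\right) \left(-5 + 24\right) = \left(256 + 17\right) 19 = 273 \cdot 19 = 5187$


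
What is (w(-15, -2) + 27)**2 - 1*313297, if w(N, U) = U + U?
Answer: -312768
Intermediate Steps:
w(N, U) = 2*U
(w(-15, -2) + 27)**2 - 1*313297 = (2*(-2) + 27)**2 - 1*313297 = (-4 + 27)**2 - 313297 = 23**2 - 313297 = 529 - 313297 = -312768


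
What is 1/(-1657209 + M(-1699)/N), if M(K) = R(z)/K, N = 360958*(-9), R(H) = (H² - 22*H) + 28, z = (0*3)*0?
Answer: -2759704389/4573406950790287 ≈ -6.0342e-7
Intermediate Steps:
z = 0 (z = 0*0 = 0)
R(H) = 28 + H² - 22*H
N = -3248622
M(K) = 28/K (M(K) = (28 + 0² - 22*0)/K = (28 + 0 + 0)/K = 28/K)
1/(-1657209 + M(-1699)/N) = 1/(-1657209 + (28/(-1699))/(-3248622)) = 1/(-1657209 + (28*(-1/1699))*(-1/3248622)) = 1/(-1657209 - 28/1699*(-1/3248622)) = 1/(-1657209 + 14/2759704389) = 1/(-4573406950790287/2759704389) = -2759704389/4573406950790287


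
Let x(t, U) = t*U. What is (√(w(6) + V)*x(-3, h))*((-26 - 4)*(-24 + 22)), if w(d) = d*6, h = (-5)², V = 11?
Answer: -4500*√47 ≈ -30850.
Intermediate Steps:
h = 25
w(d) = 6*d
x(t, U) = U*t
(√(w(6) + V)*x(-3, h))*((-26 - 4)*(-24 + 22)) = (√(6*6 + 11)*(25*(-3)))*((-26 - 4)*(-24 + 22)) = (√(36 + 11)*(-75))*(-30*(-2)) = (√47*(-75))*60 = -75*√47*60 = -4500*√47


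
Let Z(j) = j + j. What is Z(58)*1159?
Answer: 134444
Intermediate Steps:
Z(j) = 2*j
Z(58)*1159 = (2*58)*1159 = 116*1159 = 134444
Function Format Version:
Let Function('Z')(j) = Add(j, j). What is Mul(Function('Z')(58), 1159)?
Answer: 134444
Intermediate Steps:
Function('Z')(j) = Mul(2, j)
Mul(Function('Z')(58), 1159) = Mul(Mul(2, 58), 1159) = Mul(116, 1159) = 134444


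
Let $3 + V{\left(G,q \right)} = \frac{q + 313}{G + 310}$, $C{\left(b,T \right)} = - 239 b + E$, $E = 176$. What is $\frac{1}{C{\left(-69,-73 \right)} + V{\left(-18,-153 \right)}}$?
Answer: $\frac{73}{1216512} \approx 6.0008 \cdot 10^{-5}$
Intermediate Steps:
$C{\left(b,T \right)} = 176 - 239 b$ ($C{\left(b,T \right)} = - 239 b + 176 = 176 - 239 b$)
$V{\left(G,q \right)} = -3 + \frac{313 + q}{310 + G}$ ($V{\left(G,q \right)} = -3 + \frac{q + 313}{G + 310} = -3 + \frac{313 + q}{310 + G}$)
$\frac{1}{C{\left(-69,-73 \right)} + V{\left(-18,-153 \right)}} = \frac{1}{\left(176 - -16491\right) + \frac{-617 - 153 - -54}{310 - 18}} = \frac{1}{\left(176 + 16491\right) + \frac{-617 - 153 + 54}{292}} = \frac{1}{16667 + \frac{1}{292} \left(-716\right)} = \frac{1}{16667 - \frac{179}{73}} = \frac{1}{\frac{1216512}{73}} = \frac{73}{1216512}$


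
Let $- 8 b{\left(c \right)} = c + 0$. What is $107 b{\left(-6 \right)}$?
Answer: $\frac{321}{4} \approx 80.25$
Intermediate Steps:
$b{\left(c \right)} = - \frac{c}{8}$ ($b{\left(c \right)} = - \frac{c + 0}{8} = - \frac{c}{8}$)
$107 b{\left(-6 \right)} = 107 \left(\left(- \frac{1}{8}\right) \left(-6\right)\right) = 107 \cdot \frac{3}{4} = \frac{321}{4}$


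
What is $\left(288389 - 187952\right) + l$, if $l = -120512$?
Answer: $-20075$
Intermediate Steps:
$\left(288389 - 187952\right) + l = \left(288389 - 187952\right) - 120512 = 100437 - 120512 = -20075$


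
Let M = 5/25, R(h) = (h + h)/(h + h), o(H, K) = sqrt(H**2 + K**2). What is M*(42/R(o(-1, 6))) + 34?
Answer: 212/5 ≈ 42.400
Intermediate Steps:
R(h) = 1 (R(h) = (2*h)/((2*h)) = (2*h)*(1/(2*h)) = 1)
M = 1/5 (M = 5*(1/25) = 1/5 ≈ 0.20000)
M*(42/R(o(-1, 6))) + 34 = (42/1)/5 + 34 = (42*1)/5 + 34 = (1/5)*42 + 34 = 42/5 + 34 = 212/5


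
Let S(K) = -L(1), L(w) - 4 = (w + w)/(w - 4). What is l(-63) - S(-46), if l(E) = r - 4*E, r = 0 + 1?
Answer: 769/3 ≈ 256.33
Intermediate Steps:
r = 1
L(w) = 4 + 2*w/(-4 + w) (L(w) = 4 + (w + w)/(w - 4) = 4 + (2*w)/(-4 + w) = 4 + 2*w/(-4 + w))
S(K) = -10/3 (S(K) = -2*(-8 + 3*1)/(-4 + 1) = -2*(-8 + 3)/(-3) = -2*(-1)*(-5)/3 = -1*10/3 = -10/3)
l(E) = 1 - 4*E
l(-63) - S(-46) = (1 - 4*(-63)) - 1*(-10/3) = (1 + 252) + 10/3 = 253 + 10/3 = 769/3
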